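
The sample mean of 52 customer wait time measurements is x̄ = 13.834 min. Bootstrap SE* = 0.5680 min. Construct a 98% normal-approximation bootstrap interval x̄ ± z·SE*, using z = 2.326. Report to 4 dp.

(12.5128, 15.1552)

Margin = 2.326 × 0.5680 = 1.32117
Interval: 13.834 ± 1.32117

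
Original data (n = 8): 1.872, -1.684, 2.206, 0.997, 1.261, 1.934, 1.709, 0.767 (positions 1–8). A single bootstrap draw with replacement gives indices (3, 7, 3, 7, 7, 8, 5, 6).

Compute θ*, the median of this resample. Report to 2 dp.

Resample values: 2.206, 1.709, 2.206, 1.709, 1.709, 0.767, 1.261, 1.934.
Sorted: 0.767, 1.261, 1.709, 1.709, 1.709, 1.934, 2.206, 2.206
Median = average of the two middle values = 1.71

θ* = 1.71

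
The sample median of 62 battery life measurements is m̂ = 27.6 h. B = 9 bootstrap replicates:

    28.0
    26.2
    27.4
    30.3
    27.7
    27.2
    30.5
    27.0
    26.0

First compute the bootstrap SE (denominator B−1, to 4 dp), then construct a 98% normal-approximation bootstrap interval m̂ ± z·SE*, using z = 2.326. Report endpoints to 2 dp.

(23.87, 31.33)

Mean of replicates = 27.8111; sum of squared deviations = 20.5489; SE* = √(20.5489/8) = 1.6027
Margin = 2.326 × 1.6027 = 3.728
Interval: 27.6 ± 3.728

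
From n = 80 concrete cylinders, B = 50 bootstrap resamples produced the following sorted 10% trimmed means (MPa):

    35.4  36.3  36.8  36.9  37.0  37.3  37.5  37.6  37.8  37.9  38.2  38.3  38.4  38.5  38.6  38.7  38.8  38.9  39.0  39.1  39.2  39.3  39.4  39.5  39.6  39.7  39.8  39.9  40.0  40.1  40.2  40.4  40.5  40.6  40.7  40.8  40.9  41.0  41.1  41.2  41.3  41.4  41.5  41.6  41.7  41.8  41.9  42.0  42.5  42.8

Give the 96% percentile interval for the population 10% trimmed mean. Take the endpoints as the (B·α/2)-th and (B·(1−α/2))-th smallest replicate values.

α = 0.04; lower rank = 50 × 0.020 = 1; upper rank = 50 × 0.980 = 49.
The 1st smallest replicate is 35.4; the 49th is 42.5.

(35.4, 42.5)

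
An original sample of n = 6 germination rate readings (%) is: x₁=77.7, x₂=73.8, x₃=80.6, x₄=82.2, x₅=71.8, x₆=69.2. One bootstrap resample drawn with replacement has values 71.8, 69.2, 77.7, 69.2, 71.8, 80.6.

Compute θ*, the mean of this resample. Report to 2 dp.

θ* = 73.38

Mean = (71.8 + 69.2 + 77.7 + 69.2 + 71.8 + 80.6) / 6 = 440.30 / 6 = 73.38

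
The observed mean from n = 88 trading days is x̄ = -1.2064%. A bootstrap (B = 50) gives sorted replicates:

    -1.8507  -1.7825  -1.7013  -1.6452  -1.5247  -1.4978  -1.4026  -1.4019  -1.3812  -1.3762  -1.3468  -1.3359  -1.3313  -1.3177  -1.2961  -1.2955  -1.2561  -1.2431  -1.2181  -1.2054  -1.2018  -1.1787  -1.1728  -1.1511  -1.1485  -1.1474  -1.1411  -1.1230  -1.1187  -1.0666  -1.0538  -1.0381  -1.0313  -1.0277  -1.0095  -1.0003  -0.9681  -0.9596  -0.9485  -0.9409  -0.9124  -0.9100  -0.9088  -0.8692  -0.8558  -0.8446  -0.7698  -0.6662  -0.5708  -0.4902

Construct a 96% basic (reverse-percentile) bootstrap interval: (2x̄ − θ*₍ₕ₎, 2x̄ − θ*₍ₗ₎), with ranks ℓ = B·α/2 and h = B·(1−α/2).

Percentile endpoints at ranks 1 and 49: θ*₍1₎ = -1.8507, θ*₍49₎ = -0.5708.
Basic interval reflects these around x̄:
  lower = 2 × -1.2064 − -0.5708 = -1.8420
  upper = 2 × -1.2064 − -1.8507 = -0.5621

(-1.8420, -0.5621)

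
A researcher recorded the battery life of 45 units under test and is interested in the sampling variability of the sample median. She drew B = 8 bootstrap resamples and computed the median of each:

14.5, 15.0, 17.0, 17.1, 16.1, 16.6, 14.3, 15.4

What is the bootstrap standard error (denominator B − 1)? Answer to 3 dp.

Bootstrap SE is the standard deviation of the 8 replicate medians.
Mean of replicates: (14.5 + 15.0 + 17.0 + 17.1 + 16.1 + 16.6 + 14.3 + 15.4) / 8 = 126.0000 / 8 = 15.7500
Sum of squared deviations: (−1.2500)² + (−0.7500)² + (+1.2500)² + (+1.3500)² + (+0.3500)² + (+0.8500)² + (−1.4500)² + (−0.3500)² = 8.5800
Variance = 8.5800 / 7 = 1.2257
SE* = √1.2257

SE* = 1.107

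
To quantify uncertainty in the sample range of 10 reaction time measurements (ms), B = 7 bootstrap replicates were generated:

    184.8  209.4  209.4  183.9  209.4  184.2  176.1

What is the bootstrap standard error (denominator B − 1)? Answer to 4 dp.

SE* = 14.8014

Bootstrap SE is the standard deviation of the 7 replicate ranges.
Mean of replicates: (184.8 + 209.4 + 209.4 + 183.9 + 209.4 + 184.2 + 176.1) / 7 = 1357.20000 / 7 = 193.88571
Sum of squared deviations: (−9.08571)² + (+15.51429)² + (+15.51429)² + (−9.98571)² + (+15.51429)² + (−9.68571)² + (−17.78571)² = 1314.48857
Variance = 1314.48857 / 6 = 219.08143
SE* = √219.08143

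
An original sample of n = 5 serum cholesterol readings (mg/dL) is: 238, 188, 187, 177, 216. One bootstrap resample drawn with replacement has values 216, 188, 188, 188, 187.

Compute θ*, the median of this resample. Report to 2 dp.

θ* = 188.00

Sorted: 187, 188, 188, 188, 216
Median = middle value = 188.00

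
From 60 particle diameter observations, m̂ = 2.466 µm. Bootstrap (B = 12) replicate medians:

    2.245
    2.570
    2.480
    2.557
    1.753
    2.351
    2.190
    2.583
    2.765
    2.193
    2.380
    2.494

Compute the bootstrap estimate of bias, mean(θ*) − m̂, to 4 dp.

bias = −0.0859

mean(θ*) = (2.245 + 2.570 + 2.480 + 2.557 + 1.753 + 2.351 + 2.190 + 2.583 + 2.765 + 2.193 + 2.380 + 2.494) / 12 = 2.38008
bias = 2.38008 − 2.466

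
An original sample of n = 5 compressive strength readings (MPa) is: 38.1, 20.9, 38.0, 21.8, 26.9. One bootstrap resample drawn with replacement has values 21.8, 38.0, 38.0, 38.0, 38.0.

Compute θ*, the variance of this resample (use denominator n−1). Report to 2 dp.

θ* = 52.49

Mean = 34.7600; sum of squared deviations = 209.9520
s² = 209.9520 / 4 = 52.4880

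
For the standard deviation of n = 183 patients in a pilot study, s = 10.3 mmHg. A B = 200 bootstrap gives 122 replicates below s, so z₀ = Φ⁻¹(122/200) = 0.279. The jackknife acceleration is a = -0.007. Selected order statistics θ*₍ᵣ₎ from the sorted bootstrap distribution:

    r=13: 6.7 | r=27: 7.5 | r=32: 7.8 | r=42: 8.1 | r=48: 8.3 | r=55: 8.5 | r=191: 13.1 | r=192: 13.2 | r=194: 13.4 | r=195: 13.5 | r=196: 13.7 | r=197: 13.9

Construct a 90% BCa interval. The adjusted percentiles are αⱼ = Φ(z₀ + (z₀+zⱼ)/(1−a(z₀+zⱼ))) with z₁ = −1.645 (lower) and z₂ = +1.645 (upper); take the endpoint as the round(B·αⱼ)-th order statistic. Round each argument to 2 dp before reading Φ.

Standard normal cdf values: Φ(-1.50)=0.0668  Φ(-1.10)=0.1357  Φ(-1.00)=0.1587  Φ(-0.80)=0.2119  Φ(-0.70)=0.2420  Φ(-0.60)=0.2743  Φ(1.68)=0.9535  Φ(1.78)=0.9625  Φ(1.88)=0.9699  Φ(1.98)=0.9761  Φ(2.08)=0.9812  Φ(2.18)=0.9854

Lower: z₀ + z₁ = 0.279 + (-1.645) = -1.366; 1 − a(z₀+z₁) = 1 − (-0.007)(-1.366) = 0.9904; argument = 0.279 + (-1.366)/0.9904 = -1.1002 → -1.10.
α₁ = Φ(-1.10) = 0.1357; rank = round(200 × 0.1357) = 27; θ*₍27₎ = 7.5.
Upper: z₀ + z₂ = 1.924; 1 − a(z₀+z₂) = 1.0135; argument = 2.1774 → 2.18; α₂ = 0.9854; rank = 197; θ*₍197₎ = 13.9.

(7.5, 13.9)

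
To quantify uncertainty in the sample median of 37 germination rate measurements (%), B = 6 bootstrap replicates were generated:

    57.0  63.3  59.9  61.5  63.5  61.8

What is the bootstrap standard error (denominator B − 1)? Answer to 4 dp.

Bootstrap SE is the standard deviation of the 6 replicate medians.
Mean of replicates: (57.0 + 63.3 + 59.9 + 61.5 + 63.5 + 61.8) / 6 = 367.00000 / 6 = 61.16667
Sum of squared deviations: (−4.16667)² + (+2.13333)² + (−1.26667)² + (+0.33333)² + (+2.33333)² + (+0.63333)² = 29.47333
Variance = 29.47333 / 5 = 5.89467
SE* = √5.89467

SE* = 2.4279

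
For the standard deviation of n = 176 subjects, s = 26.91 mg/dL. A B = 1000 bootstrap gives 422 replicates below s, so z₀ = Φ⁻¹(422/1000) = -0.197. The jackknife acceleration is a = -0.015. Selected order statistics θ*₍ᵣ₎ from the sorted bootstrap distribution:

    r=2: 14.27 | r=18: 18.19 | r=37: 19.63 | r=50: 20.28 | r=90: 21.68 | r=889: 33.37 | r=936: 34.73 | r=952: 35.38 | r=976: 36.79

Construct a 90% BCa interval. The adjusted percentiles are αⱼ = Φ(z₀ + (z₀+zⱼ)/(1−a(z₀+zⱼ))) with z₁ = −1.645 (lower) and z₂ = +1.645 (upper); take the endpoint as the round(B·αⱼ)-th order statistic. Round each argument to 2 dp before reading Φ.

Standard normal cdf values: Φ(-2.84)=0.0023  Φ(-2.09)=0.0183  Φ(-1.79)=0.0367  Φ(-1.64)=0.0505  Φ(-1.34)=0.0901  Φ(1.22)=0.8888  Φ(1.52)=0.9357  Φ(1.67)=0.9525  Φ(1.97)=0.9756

Lower: z₀ + z₁ = -0.197 + (-1.645) = -1.842; 1 − a(z₀+z₁) = 1 − (-0.015)(-1.842) = 0.9724; argument = -0.197 + (-1.842)/0.9724 = -2.0913 → -2.09.
α₁ = Φ(-2.09) = 0.0183; rank = round(1000 × 0.0183) = 18; θ*₍18₎ = 18.19.
Upper: z₀ + z₂ = 1.448; 1 − a(z₀+z₂) = 1.0217; argument = 1.2202 → 1.22; α₂ = 0.8888; rank = 889; θ*₍889₎ = 33.37.

(18.19, 33.37)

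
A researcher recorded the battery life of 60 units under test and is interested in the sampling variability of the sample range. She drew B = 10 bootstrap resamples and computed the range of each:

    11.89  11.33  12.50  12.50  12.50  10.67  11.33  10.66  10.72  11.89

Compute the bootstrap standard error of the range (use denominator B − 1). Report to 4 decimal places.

Bootstrap SE is the standard deviation of the 10 replicate ranges.
Mean of replicates: (11.89 + 11.33 + 12.50 + 12.50 + 12.50 + 10.67 + 11.33 + 10.66 + 10.72 + 11.89) / 10 = 115.99000 / 10 = 11.59900
Sum of squared deviations: (+0.29100)² + (−0.26900)² + (+0.90100)² + (+0.90100)² + (+0.90100)² + (−0.92900)² + (−0.26900)² + (−0.93900)² + (−0.87900)² + (+0.29100)² = 5.26689
Variance = 5.26689 / 9 = 0.58521
SE* = √0.58521

SE* = 0.7650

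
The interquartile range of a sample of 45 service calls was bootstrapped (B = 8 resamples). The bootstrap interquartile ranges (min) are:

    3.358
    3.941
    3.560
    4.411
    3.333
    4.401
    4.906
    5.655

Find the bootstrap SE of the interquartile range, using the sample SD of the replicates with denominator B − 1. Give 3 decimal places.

Bootstrap SE is the standard deviation of the 8 replicate interquartile ranges.
Mean of replicates: (3.358 + 3.941 + 3.560 + 4.411 + 3.333 + 4.401 + 4.906 + 5.655) / 8 = 33.5650 / 8 = 4.1956
Sum of squared deviations: (−0.8376)² + (−0.2546)² + (−0.6356)² + (+0.2154)² + (−0.8626)² + (+0.2054)² + (+0.7104)² + (+1.4594)² = 4.6376
Variance = 4.6376 / 7 = 0.6625
SE* = √0.6625

SE* = 0.814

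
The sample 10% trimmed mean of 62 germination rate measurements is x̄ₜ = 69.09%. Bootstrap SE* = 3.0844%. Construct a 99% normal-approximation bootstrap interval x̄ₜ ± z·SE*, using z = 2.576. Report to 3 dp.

(61.145, 77.035)

Margin = 2.576 × 3.0844 = 7.9454
Interval: 69.09 ± 7.9454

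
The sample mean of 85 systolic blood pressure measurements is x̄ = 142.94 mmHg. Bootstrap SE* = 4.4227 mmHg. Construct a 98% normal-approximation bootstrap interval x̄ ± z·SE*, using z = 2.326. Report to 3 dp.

Margin = 2.326 × 4.4227 = 10.2872
Interval: 142.94 ± 10.2872

(132.653, 153.227)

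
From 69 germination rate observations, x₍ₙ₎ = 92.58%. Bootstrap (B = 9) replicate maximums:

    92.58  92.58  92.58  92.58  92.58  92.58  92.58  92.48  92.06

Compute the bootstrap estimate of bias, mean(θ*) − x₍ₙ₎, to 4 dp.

bias = −0.0689

mean(θ*) = (92.58 + 92.58 + 92.58 + 92.58 + 92.58 + 92.58 + 92.58 + 92.48 + 92.06) / 9 = 92.51111
bias = 92.51111 − 92.58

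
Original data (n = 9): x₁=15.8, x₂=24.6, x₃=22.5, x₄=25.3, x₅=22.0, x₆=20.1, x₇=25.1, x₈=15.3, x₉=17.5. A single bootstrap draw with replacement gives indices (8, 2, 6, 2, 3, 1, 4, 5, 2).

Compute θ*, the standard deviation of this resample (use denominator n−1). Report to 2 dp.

θ* = 3.83

Resample values: 15.3, 24.6, 20.1, 24.6, 22.5, 15.8, 25.3, 22.0, 24.6.
Mean = 21.6444; sum of squared deviations = 117.2222
s² = 117.2222 / 8 = 14.6528
s = √14.6528 = 3.83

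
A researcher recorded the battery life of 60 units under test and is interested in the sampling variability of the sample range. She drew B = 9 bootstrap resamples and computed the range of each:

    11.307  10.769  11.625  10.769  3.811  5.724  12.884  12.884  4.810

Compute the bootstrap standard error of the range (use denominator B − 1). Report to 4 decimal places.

SE* = 3.5782

Bootstrap SE is the standard deviation of the 9 replicate ranges.
Mean of replicates: (11.307 + 10.769 + 11.625 + 10.769 + 3.811 + 5.724 + 12.884 + 12.884 + 4.810) / 9 = 84.58300 / 9 = 9.39811
Sum of squared deviations: (+1.90889)² + (+1.37089)² + (+2.22689)² + (+1.37089)² + (−5.58711)² + (−3.67411)² + (+3.48589)² + (+3.48589)² + (−4.58811)² = 102.43007
Variance = 102.43007 / 8 = 12.80376
SE* = √12.80376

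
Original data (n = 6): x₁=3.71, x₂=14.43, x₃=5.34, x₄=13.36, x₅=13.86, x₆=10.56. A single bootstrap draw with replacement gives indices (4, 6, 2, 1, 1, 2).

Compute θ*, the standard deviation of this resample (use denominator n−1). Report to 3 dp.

θ* = 5.099

Resample values: 13.36, 10.56, 14.43, 3.71, 3.71, 14.43.
Mean = 10.0333; sum of squared deviations = 129.9745
s² = 129.9745 / 5 = 25.9949
s = √25.9949 = 5.099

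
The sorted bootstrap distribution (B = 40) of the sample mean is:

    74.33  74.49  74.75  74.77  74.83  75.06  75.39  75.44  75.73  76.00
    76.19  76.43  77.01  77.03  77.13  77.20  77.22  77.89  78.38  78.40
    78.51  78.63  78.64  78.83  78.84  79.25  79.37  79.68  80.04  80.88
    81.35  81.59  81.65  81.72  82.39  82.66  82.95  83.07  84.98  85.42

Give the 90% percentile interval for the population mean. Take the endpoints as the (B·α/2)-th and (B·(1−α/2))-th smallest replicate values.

α = 0.10; lower rank = 40 × 0.050 = 2; upper rank = 40 × 0.950 = 38.
The 2nd smallest replicate is 74.49; the 38th is 83.07.

(74.49, 83.07)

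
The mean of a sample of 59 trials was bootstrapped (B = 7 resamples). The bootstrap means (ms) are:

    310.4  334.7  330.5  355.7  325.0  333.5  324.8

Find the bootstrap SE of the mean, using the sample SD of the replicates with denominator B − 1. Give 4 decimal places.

SE* = 13.7129

Bootstrap SE is the standard deviation of the 7 replicate means.
Mean of replicates: (310.4 + 334.7 + 330.5 + 355.7 + 325.0 + 333.5 + 324.8) / 7 = 2314.60000 / 7 = 330.65714
Sum of squared deviations: (−20.25714)² + (+4.04286)² + (−0.15714)² + (+25.04286)² + (−5.65714)² + (+2.84286)² + (−5.85714)² = 1128.25714
Variance = 1128.25714 / 6 = 188.04286
SE* = √188.04286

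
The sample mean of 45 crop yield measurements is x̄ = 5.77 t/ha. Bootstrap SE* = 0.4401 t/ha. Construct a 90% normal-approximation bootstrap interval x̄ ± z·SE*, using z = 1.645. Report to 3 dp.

Margin = 1.645 × 0.4401 = 0.7240
Interval: 5.77 ± 0.7240

(5.046, 6.494)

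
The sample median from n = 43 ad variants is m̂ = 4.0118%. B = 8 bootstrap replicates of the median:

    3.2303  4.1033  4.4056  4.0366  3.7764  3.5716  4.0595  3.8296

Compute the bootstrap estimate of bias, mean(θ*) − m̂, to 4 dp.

bias = −0.1352

mean(θ*) = (3.2303 + 4.1033 + 4.4056 + 4.0366 + 3.7764 + 3.5716 + 4.0595 + 3.8296) / 8 = 3.87661
bias = 3.87661 − 4.0118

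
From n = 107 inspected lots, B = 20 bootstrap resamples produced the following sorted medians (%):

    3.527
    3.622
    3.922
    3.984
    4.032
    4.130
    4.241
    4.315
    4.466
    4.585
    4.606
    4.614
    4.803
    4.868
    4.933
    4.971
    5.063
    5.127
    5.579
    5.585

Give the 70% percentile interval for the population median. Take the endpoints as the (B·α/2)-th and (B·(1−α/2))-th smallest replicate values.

α = 0.30; lower rank = 20 × 0.150 = 3; upper rank = 20 × 0.850 = 17.
The 3rd smallest replicate is 3.922; the 17th is 5.063.

(3.922, 5.063)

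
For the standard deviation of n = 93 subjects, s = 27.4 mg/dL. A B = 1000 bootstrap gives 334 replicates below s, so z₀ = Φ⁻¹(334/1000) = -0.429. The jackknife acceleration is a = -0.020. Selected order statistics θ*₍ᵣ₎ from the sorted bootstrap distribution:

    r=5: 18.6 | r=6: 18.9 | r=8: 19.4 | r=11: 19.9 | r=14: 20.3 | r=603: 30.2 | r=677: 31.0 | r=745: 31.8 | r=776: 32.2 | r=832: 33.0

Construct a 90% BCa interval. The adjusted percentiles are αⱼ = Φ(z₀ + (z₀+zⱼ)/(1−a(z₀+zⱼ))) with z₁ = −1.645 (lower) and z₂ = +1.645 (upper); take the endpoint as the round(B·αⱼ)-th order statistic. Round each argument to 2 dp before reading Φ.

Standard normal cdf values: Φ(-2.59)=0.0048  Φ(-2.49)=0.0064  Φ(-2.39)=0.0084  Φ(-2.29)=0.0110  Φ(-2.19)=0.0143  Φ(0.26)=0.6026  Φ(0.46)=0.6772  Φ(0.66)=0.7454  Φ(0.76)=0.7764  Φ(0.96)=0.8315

(18.6, 32.2)

Lower: z₀ + z₁ = -0.429 + (-1.645) = -2.074; 1 − a(z₀+z₁) = 1 − (-0.020)(-2.074) = 0.9585; argument = -0.429 + (-2.074)/0.9585 = -2.5928 → -2.59.
α₁ = Φ(-2.59) = 0.0048; rank = round(1000 × 0.0048) = 5; θ*₍5₎ = 18.6.
Upper: z₀ + z₂ = 1.216; 1 − a(z₀+z₂) = 1.0243; argument = 0.7581 → 0.76; α₂ = 0.7764; rank = 776; θ*₍776₎ = 32.2.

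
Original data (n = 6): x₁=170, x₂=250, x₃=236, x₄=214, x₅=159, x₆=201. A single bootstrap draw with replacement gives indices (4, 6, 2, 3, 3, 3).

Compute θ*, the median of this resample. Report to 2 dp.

Resample values: 214, 201, 250, 236, 236, 236.
Sorted: 201, 214, 236, 236, 236, 250
Median = average of the two middle values = 236.00

θ* = 236.00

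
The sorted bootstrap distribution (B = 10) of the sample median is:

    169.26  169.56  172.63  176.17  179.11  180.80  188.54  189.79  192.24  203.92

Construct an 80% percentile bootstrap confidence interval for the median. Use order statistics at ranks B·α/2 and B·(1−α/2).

(169.26, 192.24)

α = 0.20; lower rank = 10 × 0.100 = 1; upper rank = 10 × 0.900 = 9.
The 1st smallest replicate is 169.26; the 9th is 192.24.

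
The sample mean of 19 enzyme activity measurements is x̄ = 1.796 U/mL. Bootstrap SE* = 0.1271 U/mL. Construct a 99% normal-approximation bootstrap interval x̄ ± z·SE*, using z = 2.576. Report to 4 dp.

(1.4686, 2.1234)

Margin = 2.576 × 0.1271 = 0.32741
Interval: 1.796 ± 0.32741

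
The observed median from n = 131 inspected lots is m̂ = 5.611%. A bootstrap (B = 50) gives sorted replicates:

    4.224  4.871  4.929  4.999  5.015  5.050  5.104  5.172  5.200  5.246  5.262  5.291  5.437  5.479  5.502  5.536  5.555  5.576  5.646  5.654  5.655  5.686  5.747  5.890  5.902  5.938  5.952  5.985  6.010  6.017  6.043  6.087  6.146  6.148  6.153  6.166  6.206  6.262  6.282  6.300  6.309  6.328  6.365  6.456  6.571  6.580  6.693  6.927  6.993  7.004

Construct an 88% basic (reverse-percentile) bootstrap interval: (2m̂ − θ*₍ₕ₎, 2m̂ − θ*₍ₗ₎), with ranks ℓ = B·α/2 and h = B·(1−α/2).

(4.529, 6.293)

Percentile endpoints at ranks 3 and 47: θ*₍3₎ = 4.929, θ*₍47₎ = 6.693.
Basic interval reflects these around m̂:
  lower = 2 × 5.611 − 6.693 = 4.529
  upper = 2 × 5.611 − 4.929 = 6.293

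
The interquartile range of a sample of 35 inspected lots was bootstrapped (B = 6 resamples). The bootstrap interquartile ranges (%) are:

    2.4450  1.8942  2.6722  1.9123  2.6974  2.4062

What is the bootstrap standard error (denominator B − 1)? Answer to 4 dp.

SE* = 0.3564

Bootstrap SE is the standard deviation of the 6 replicate interquartile ranges.
Mean of replicates: (2.4450 + 1.8942 + 2.6722 + 1.9123 + 2.6974 + 2.4062) / 6 = 14.02730 / 6 = 2.33788
Sum of squared deviations: (+0.10712)² + (−0.44368)² + (+0.33432)² + (−0.42558)² + (+0.35952)² + (+0.06832)² = 0.63514
Variance = 0.63514 / 5 = 0.12703
SE* = √0.12703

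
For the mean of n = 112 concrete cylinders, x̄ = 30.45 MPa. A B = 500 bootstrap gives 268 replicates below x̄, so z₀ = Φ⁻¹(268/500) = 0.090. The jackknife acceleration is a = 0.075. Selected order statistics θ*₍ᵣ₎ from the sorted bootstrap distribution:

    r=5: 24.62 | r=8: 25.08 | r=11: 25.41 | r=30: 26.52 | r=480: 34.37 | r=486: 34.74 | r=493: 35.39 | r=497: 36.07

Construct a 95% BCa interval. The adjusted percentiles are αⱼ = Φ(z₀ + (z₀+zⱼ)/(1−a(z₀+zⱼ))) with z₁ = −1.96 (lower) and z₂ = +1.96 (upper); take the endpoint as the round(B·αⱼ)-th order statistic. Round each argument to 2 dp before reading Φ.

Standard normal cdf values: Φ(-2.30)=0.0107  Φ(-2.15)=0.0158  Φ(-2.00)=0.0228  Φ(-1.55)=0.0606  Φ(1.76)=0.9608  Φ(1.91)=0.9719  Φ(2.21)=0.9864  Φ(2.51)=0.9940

Lower: z₀ + z₁ = 0.090 + (-1.960) = -1.870; 1 − a(z₀+z₁) = 1 − (0.075)(-1.870) = 1.1402; argument = 0.090 + (-1.870)/1.1402 = -1.5500 → -1.55.
α₁ = Φ(-1.55) = 0.0606; rank = round(500 × 0.0606) = 30; θ*₍30₎ = 26.52.
Upper: z₀ + z₂ = 2.050; 1 − a(z₀+z₂) = 0.8463; argument = 2.5125 → 2.51; α₂ = 0.9940; rank = 497; θ*₍497₎ = 36.07.

(26.52, 36.07)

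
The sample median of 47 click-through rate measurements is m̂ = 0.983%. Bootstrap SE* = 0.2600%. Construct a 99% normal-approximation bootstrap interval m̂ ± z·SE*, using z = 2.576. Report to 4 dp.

Margin = 2.576 × 0.2600 = 0.66976
Interval: 0.983 ± 0.66976

(0.3132, 1.6528)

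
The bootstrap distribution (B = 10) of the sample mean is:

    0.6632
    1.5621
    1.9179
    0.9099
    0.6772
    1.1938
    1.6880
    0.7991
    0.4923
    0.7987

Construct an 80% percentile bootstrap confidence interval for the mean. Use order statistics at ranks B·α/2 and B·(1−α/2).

Sorted replicates: 0.4923, 0.6632, 0.6772, 0.7987, 0.7991, 0.9099, 1.1938, 1.5621, 1.6880, 1.9179
α = 0.20; lower rank = 10 × 0.100 = 1; upper rank = 10 × 0.900 = 9.
The 1st smallest replicate is 0.4923; the 9th is 1.6880.

(0.4923, 1.6880)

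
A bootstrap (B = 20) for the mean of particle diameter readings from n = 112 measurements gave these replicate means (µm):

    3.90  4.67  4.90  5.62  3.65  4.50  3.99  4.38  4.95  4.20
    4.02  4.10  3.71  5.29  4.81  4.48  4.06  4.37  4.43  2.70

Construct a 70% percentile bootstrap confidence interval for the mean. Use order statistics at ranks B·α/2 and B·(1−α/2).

(3.71, 4.90)

Sorted replicates: 2.70, 3.65, 3.71, 3.90, 3.99, 4.02, 4.06, 4.10, 4.20, 4.37, 4.38, 4.43, 4.48, 4.50, 4.67, 4.81, 4.90, 4.95, 5.29, 5.62
α = 0.30; lower rank = 20 × 0.150 = 3; upper rank = 20 × 0.850 = 17.
The 3rd smallest replicate is 3.71; the 17th is 4.90.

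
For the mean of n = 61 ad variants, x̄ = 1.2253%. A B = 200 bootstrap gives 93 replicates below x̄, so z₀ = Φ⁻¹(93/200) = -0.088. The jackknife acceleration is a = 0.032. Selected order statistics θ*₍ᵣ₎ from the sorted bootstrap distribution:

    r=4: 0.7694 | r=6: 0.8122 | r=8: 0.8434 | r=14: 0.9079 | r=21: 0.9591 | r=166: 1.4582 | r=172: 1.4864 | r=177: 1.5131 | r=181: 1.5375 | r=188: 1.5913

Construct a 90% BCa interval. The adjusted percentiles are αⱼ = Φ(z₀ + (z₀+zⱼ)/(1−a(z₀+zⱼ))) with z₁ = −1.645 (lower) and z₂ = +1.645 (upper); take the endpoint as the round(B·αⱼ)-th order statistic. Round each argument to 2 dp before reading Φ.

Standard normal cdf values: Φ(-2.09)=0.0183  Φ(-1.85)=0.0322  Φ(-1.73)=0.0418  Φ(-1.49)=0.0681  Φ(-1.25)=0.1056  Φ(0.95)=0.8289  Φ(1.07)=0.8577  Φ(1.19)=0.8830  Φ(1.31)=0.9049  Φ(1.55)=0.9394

(0.8434, 1.5913)

Lower: z₀ + z₁ = -0.088 + (-1.645) = -1.733; 1 − a(z₀+z₁) = 1 − (0.032)(-1.733) = 1.0555; argument = -0.088 + (-1.733)/1.0555 = -1.7299 → -1.73.
α₁ = Φ(-1.73) = 0.0418; rank = round(200 × 0.0418) = 8; θ*₍8₎ = 0.8434.
Upper: z₀ + z₂ = 1.557; 1 − a(z₀+z₂) = 0.9502; argument = 1.5506 → 1.55; α₂ = 0.9394; rank = 188; θ*₍188₎ = 1.5913.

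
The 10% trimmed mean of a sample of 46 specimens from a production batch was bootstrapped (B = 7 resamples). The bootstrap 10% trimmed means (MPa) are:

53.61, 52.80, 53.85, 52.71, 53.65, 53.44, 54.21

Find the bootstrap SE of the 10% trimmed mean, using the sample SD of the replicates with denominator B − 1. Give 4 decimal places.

SE* = 0.5433

Bootstrap SE is the standard deviation of the 7 replicate 10% trimmed means.
Mean of replicates: (53.61 + 52.80 + 53.85 + 52.71 + 53.65 + 53.44 + 54.21) / 7 = 374.27000 / 7 = 53.46714
Sum of squared deviations: (+0.14286)² + (−0.66714)² + (+0.38286)² + (−0.75714)² + (+0.18286)² + (−0.02714)² + (+0.74286)² = 1.77134
Variance = 1.77134 / 6 = 0.29522
SE* = √0.29522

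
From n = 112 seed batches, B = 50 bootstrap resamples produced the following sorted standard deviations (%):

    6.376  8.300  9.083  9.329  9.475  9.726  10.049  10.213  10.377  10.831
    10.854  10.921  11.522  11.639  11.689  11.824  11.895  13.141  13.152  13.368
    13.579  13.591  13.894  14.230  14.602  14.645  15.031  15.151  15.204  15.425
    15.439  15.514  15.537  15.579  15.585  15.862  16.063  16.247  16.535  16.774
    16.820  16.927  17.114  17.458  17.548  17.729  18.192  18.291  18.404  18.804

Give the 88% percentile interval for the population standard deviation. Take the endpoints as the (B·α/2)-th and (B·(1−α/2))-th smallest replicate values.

α = 0.12; lower rank = 50 × 0.060 = 3; upper rank = 50 × 0.940 = 47.
The 3rd smallest replicate is 9.083; the 47th is 18.192.

(9.083, 18.192)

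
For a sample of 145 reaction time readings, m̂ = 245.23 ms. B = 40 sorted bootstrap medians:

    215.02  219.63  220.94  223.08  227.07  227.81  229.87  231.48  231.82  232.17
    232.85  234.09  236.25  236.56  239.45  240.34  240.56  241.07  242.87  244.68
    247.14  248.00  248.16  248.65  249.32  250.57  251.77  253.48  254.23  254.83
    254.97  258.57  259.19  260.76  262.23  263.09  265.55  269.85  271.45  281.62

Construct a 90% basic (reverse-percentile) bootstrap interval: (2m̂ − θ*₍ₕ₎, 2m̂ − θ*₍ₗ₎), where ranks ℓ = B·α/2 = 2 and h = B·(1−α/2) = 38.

Percentile endpoints at ranks 2 and 38: θ*₍2₎ = 219.63, θ*₍38₎ = 269.85.
Basic interval reflects these around m̂:
  lower = 2 × 245.23 − 269.85 = 220.61
  upper = 2 × 245.23 − 219.63 = 270.83

(220.61, 270.83)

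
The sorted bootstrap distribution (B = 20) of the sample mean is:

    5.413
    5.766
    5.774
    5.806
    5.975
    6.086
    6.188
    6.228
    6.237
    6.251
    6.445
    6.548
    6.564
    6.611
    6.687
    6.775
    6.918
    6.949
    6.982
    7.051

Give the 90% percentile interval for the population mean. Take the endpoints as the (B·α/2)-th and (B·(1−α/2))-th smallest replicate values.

α = 0.10; lower rank = 20 × 0.050 = 1; upper rank = 20 × 0.950 = 19.
The 1st smallest replicate is 5.413; the 19th is 6.982.

(5.413, 6.982)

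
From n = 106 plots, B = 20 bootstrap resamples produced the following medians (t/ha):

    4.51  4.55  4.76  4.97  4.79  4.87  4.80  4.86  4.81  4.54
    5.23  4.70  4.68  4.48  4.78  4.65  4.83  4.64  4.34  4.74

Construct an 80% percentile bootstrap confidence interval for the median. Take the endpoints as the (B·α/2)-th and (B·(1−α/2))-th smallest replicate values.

(4.48, 4.87)

Sorted replicates: 4.34, 4.48, 4.51, 4.54, 4.55, 4.64, 4.65, 4.68, 4.70, 4.74, 4.76, 4.78, 4.79, 4.80, 4.81, 4.83, 4.86, 4.87, 4.97, 5.23
α = 0.20; lower rank = 20 × 0.100 = 2; upper rank = 20 × 0.900 = 18.
The 2nd smallest replicate is 4.48; the 18th is 4.87.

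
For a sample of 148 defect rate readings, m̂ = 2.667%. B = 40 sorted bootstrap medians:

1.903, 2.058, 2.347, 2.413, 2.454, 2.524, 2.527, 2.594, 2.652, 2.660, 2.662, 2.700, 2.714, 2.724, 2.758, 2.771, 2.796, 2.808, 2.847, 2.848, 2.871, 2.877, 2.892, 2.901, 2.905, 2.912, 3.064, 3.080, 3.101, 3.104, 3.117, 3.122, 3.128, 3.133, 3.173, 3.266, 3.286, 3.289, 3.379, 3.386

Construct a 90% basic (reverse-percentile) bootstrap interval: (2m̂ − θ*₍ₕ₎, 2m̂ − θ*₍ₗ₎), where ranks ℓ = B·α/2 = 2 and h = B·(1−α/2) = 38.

(2.045, 3.276)

Percentile endpoints at ranks 2 and 38: θ*₍2₎ = 2.058, θ*₍38₎ = 3.289.
Basic interval reflects these around m̂:
  lower = 2 × 2.667 − 3.289 = 2.045
  upper = 2 × 2.667 − 2.058 = 3.276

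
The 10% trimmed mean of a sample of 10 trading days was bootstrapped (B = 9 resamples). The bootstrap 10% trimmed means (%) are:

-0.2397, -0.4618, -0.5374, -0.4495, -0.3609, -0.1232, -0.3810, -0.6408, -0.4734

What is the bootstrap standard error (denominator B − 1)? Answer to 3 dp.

SE* = 0.155

Bootstrap SE is the standard deviation of the 9 replicate 10% trimmed means.
Mean of replicates: ((-0.2397) + (-0.4618) + (-0.5374) + (-0.4495) + (-0.3609) + (-0.1232) + (-0.3810) + (-0.6408) + (-0.4734)) / 9 = -3.66770 / 9 = -0.40752
Sum of squared deviations: (+0.16782)² + (−0.05428)² + (−0.12988)² + (−0.04198)² + (+0.04662)² + (+0.28432)² + (+0.02652)² + (−0.23328)² + (−0.06588)² = 0.19222
Variance = 0.19222 / 8 = 0.02403
SE* = √0.02403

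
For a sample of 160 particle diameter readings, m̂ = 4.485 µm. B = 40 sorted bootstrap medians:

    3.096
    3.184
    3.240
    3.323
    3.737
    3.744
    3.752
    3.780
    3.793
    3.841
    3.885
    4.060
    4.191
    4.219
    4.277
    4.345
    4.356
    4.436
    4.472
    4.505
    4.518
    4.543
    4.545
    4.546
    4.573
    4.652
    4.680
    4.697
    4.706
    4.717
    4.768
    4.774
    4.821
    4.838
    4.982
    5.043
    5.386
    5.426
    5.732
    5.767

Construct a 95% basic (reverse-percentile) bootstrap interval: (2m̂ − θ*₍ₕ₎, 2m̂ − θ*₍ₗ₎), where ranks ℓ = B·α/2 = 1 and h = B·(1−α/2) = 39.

(3.238, 5.874)

Percentile endpoints at ranks 1 and 39: θ*₍1₎ = 3.096, θ*₍39₎ = 5.732.
Basic interval reflects these around m̂:
  lower = 2 × 4.485 − 5.732 = 3.238
  upper = 2 × 4.485 − 3.096 = 5.874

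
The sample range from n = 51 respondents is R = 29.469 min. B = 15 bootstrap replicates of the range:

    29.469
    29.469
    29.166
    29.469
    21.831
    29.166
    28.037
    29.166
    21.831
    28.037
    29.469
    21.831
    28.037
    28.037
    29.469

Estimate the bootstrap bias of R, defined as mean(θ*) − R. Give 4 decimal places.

bias = −1.9701

mean(θ*) = (29.469 + 29.469 + 29.166 + 29.469 + 21.831 + 29.166 + 28.037 + 29.166 + 21.831 + 28.037 + 29.469 + 21.831 + 28.037 + 28.037 + 29.469) / 15 = 27.49893
bias = 27.49893 − 29.469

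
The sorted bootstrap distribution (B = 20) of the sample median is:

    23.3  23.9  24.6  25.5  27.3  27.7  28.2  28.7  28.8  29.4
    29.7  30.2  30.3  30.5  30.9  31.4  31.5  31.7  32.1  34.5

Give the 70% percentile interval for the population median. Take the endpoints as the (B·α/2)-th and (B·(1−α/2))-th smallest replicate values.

α = 0.30; lower rank = 20 × 0.150 = 3; upper rank = 20 × 0.850 = 17.
The 3rd smallest replicate is 24.6; the 17th is 31.5.

(24.6, 31.5)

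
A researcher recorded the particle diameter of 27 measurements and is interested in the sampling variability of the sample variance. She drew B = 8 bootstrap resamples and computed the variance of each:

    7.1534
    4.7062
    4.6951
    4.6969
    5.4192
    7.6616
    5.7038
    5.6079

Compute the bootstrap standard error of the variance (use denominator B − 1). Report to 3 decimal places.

Bootstrap SE is the standard deviation of the 8 replicate variances.
Mean of replicates: (7.1534 + 4.7062 + 4.6951 + 4.6969 + 5.4192 + 7.6616 + 5.7038 + 5.6079) / 8 = 45.64410 / 8 = 5.70551
Sum of squared deviations: (+1.44789)² + (−0.99931)² + (−1.01041)² + (−1.00861)² + (−0.28631)² + (+1.95609)² + (−0.00171)² + (−0.09761)² = 9.05102
Variance = 9.05102 / 7 = 1.29300
SE* = √1.29300

SE* = 1.137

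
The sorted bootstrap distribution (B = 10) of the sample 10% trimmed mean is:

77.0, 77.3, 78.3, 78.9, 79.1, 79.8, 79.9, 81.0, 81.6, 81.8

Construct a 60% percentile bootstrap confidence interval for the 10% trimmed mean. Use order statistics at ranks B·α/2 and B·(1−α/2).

α = 0.40; lower rank = 10 × 0.200 = 2; upper rank = 10 × 0.800 = 8.
The 2nd smallest replicate is 77.3; the 8th is 81.0.

(77.3, 81.0)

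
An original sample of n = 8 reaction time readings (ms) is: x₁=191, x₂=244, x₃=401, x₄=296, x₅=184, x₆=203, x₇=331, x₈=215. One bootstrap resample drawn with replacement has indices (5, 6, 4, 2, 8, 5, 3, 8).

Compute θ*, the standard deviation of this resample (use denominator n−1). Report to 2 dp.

θ* = 73.59

Resample values: 184, 203, 296, 244, 215, 184, 401, 215.
Mean = 242.7500; sum of squared deviations = 37903.5000
s² = 37903.5000 / 7 = 5414.7857
s = √5414.7857 = 73.59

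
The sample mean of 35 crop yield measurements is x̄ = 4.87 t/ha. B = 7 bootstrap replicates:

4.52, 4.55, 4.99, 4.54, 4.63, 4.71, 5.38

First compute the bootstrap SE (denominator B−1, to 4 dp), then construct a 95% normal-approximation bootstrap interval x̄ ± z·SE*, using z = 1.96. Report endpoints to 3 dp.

(4.247, 5.493)

Mean of replicates = 4.7600; sum of squared deviations = 0.6068; SE* = √(0.6068/6) = 0.3180
Margin = 1.96 × 0.3180 = 0.6233
Interval: 4.87 ± 0.6233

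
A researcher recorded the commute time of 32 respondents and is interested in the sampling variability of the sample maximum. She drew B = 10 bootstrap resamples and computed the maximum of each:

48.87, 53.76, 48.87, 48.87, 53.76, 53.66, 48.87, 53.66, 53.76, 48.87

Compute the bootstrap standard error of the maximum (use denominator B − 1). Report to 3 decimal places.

Bootstrap SE is the standard deviation of the 10 replicate maximums.
Mean of replicates: (48.87 + 53.76 + 48.87 + 48.87 + 53.76 + 53.66 + 48.87 + 53.66 + 53.76 + 48.87) / 10 = 512.9500 / 10 = 51.2950
Sum of squared deviations: (−2.4250)² + (+2.4650)² + (−2.4250)² + (−2.4250)² + (+2.4650)² + (+2.3650)² + (−2.4250)² + (+2.3650)² + (+2.4650)² + (−2.4250)² = 58.8182
Variance = 58.8182 / 9 = 6.5354
SE* = √6.5354

SE* = 2.556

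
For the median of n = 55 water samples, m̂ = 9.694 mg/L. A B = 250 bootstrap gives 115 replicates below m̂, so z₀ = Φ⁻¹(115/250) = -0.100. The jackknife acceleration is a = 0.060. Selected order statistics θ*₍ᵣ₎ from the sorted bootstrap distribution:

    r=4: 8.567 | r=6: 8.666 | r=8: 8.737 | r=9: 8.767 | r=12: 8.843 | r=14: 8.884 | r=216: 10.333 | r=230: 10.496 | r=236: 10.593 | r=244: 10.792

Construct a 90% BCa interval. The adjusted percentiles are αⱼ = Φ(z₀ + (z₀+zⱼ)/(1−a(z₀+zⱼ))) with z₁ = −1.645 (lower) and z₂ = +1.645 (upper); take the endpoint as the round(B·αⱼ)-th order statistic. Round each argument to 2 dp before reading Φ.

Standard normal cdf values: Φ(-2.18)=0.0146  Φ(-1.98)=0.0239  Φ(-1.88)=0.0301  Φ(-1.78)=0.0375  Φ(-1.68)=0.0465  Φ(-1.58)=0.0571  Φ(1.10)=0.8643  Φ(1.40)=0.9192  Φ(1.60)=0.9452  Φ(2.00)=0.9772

(8.843, 10.593)

Lower: z₀ + z₁ = -0.100 + (-1.645) = -1.745; 1 − a(z₀+z₁) = 1 − (0.060)(-1.745) = 1.1047; argument = -0.100 + (-1.745)/1.1047 = -1.6796 → -1.68.
α₁ = Φ(-1.68) = 0.0465; rank = round(250 × 0.0465) = 12; θ*₍12₎ = 8.843.
Upper: z₀ + z₂ = 1.545; 1 − a(z₀+z₂) = 0.9073; argument = 1.6029 → 1.60; α₂ = 0.9452; rank = 236; θ*₍236₎ = 10.593.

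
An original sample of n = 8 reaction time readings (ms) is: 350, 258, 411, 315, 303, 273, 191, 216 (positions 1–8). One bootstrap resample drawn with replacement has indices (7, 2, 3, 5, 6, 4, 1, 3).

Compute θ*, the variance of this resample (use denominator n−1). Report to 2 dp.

θ* = 5740.29

Resample values: 191, 258, 411, 303, 273, 315, 350, 411.
Mean = 314.0000; sum of squared deviations = 40182.0000
s² = 40182.0000 / 7 = 5740.2857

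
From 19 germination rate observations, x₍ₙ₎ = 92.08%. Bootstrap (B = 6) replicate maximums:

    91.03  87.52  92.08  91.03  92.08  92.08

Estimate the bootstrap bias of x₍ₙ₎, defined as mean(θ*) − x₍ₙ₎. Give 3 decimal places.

mean(θ*) = (91.03 + 87.52 + 92.08 + 91.03 + 92.08 + 92.08) / 6 = 90.9700
bias = 90.9700 − 92.08

bias = −1.110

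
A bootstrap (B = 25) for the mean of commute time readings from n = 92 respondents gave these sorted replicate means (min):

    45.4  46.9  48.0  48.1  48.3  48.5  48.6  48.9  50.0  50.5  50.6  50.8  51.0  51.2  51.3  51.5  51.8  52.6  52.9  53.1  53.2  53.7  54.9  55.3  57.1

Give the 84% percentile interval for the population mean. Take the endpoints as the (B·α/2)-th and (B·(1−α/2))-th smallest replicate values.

α = 0.16; lower rank = 25 × 0.080 = 2; upper rank = 25 × 0.920 = 23.
The 2nd smallest replicate is 46.9; the 23rd is 54.9.

(46.9, 54.9)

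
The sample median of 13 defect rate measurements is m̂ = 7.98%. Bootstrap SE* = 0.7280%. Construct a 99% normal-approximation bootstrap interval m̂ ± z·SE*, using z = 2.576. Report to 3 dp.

Margin = 2.576 × 0.7280 = 1.8753
Interval: 7.98 ± 1.8753

(6.105, 9.855)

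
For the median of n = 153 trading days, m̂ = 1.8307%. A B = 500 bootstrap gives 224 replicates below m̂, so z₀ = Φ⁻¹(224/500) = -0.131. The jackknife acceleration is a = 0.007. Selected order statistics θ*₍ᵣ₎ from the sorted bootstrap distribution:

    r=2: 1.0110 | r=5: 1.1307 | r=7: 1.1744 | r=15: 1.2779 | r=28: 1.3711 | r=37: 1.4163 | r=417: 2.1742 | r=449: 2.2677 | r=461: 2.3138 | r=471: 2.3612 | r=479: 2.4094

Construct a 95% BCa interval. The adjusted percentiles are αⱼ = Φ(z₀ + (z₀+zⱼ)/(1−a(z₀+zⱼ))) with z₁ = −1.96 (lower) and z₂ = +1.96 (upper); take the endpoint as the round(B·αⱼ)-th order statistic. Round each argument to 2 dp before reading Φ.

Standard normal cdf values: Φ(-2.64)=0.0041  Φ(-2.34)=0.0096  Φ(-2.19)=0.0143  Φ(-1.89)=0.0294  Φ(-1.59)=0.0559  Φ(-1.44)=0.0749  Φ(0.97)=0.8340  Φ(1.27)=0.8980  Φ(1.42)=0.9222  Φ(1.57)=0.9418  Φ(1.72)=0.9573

Lower: z₀ + z₁ = -0.131 + (-1.960) = -2.091; 1 − a(z₀+z₁) = 1 − (0.007)(-2.091) = 1.0146; argument = -0.131 + (-2.091)/1.0146 = -2.1918 → -2.19.
α₁ = Φ(-2.19) = 0.0143; rank = round(500 × 0.0143) = 7; θ*₍7₎ = 1.1744.
Upper: z₀ + z₂ = 1.829; 1 − a(z₀+z₂) = 0.9872; argument = 1.7217 → 1.72; α₂ = 0.9573; rank = 479; θ*₍479₎ = 2.4094.

(1.1744, 2.4094)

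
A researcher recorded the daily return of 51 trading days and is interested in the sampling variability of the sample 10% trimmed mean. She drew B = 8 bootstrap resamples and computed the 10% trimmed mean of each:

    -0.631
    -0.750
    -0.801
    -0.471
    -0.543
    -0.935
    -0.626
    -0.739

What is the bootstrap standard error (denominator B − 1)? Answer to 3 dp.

SE* = 0.149

Bootstrap SE is the standard deviation of the 8 replicate 10% trimmed means.
Mean of replicates: ((-0.631) + (-0.750) + (-0.801) + (-0.471) + (-0.543) + (-0.935) + (-0.626) + (-0.739)) / 8 = -5.4960 / 8 = -0.6870
Sum of squared deviations: (+0.0560)² + (−0.0630)² + (−0.1140)² + (+0.2160)² + (+0.1440)² + (−0.2480)² + (+0.0610)² + (−0.0520)² = 0.1554
Variance = 0.1554 / 7 = 0.0222
SE* = √0.0222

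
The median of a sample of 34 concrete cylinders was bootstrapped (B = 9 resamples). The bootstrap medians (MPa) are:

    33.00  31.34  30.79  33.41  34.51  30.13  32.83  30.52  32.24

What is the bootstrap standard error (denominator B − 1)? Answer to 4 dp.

SE* = 1.4814

Bootstrap SE is the standard deviation of the 9 replicate medians.
Mean of replicates: (33.00 + 31.34 + 30.79 + 33.41 + 34.51 + 30.13 + 32.83 + 30.52 + 32.24) / 9 = 288.77000 / 9 = 32.08556
Sum of squared deviations: (+0.91444)² + (−0.74556)² + (−1.29556)² + (+1.32444)² + (+2.42444)² + (−1.95556)² + (+0.74444)² + (−1.56556)² + (+0.15444)² = 17.55582
Variance = 17.55582 / 8 = 2.19448
SE* = √2.19448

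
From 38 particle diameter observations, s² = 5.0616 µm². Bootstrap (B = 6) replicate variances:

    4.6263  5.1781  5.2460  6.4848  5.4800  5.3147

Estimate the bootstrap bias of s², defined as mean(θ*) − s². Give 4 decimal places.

mean(θ*) = (4.6263 + 5.1781 + 5.2460 + 6.4848 + 5.4800 + 5.3147) / 6 = 5.38832
bias = 5.38832 − 5.0616

bias = +0.3267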